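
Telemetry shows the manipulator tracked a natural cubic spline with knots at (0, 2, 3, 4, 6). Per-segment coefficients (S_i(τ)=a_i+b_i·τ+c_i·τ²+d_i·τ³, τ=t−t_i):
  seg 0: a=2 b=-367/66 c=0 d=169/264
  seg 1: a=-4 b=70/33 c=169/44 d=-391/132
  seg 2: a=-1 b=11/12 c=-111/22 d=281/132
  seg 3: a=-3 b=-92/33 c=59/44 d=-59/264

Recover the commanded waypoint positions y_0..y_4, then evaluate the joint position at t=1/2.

y_0 = S_0(0) = a_0 = 2
y_1 = S_1(0) = a_1 = -4
y_2 = S_2(0) = a_2 = -1
y_3 = S_3(0) = a_3 = -3
y_4 = S_3(2) = -5
t_q=1/2 is in segment 0 (τ=1/2); S_0(τ)=-493/704

y_0=2 y_1=-4 y_2=-1 y_3=-3 y_4=-5
S(1/2) = -493/704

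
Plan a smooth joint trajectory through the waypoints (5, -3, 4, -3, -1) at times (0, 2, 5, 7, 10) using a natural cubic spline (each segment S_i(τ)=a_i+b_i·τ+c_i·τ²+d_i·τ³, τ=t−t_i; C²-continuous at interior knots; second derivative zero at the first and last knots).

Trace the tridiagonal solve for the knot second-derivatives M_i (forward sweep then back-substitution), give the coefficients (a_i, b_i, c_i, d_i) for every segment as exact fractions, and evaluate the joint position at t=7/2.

  seg 0: a=5 b=-2548/435 c=0 d=202/435
  seg 1: a=-3 b=-124/435 c=404/145 d=-2497/3915
  seg 2: a=4 b=-343/435 c=-257/87 d=927/1160
  seg 3: a=-3 b=-2623/870 c=3203/1740 d=-3203/15660
S(7/2) = 799/1160

Δ: Δ0=-4, Δ1=7/3, Δ2=-7/2, Δ3=2/3
row 1: diag=10, rhs=38; c'=3/10, d'=19/5
row 2: denom=10−3·3/10=91/10; d'=(-35−3·19/5)/(91/10)=-464/91
row 3: denom=10−2·20/91=870/91; d'=(25−2·-464/91)/(870/91)=3203/870
back: M3=3203/870
back: M2=-464/91−20/91·3203/870=-514/87
back: M1=19/5−3/10·-514/87=808/145
M: M0=0, M1=808/145, M2=-514/87, M3=3203/870, M4=0
seg 0: a=5, c=M0/2=0, d=(M1−M0)/(6·2)=202/435, b=Δ0−h0·(2M0+M1)/6=-2548/435
seg 1: a=-3, c=M1/2=404/145, d=(M2−M1)/(6·3)=-2497/3915, b=Δ1−h1·(2M1+M2)/6=-124/435
seg 2: a=4, c=M2/2=-257/87, d=(M3−M2)/(6·2)=927/1160, b=Δ2−h2·(2M2+M3)/6=-343/435
seg 3: a=-3, c=M3/2=3203/1740, d=(M4−M3)/(6·3)=-3203/15660, b=Δ3−h3·(2M3+M4)/6=-2623/870
t_q=7/2 → seg 1, τ=3/2; S=-3+-124/435·τ+404/145·τ²+-2497/3915·τ³=799/1160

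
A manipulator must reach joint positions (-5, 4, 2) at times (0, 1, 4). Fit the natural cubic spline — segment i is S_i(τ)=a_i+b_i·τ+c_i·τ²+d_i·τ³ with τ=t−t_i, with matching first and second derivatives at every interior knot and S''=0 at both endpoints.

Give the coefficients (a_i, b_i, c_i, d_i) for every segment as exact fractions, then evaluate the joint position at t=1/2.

  seg 0: a=-5 b=245/24 c=0 d=-29/24
  seg 1: a=4 b=79/12 c=-29/8 d=29/72
S(1/2) = -3/64

Δ: Δ0=9, Δ1=-2/3
row 1: diag=8, rhs=-58; c'=3/8, d'=-29/4
back: M1=-29/4
M: M0=0, M1=-29/4, M2=0
seg 0: a=-5, c=M0/2=0, d=(M1−M0)/(6·1)=-29/24, b=Δ0−h0·(2M0+M1)/6=245/24
seg 1: a=4, c=M1/2=-29/8, d=(M2−M1)/(6·3)=29/72, b=Δ1−h1·(2M1+M2)/6=79/12
t_q=1/2 → seg 0, τ=1/2; S=-5+245/24·τ+0·τ²+-29/24·τ³=-3/64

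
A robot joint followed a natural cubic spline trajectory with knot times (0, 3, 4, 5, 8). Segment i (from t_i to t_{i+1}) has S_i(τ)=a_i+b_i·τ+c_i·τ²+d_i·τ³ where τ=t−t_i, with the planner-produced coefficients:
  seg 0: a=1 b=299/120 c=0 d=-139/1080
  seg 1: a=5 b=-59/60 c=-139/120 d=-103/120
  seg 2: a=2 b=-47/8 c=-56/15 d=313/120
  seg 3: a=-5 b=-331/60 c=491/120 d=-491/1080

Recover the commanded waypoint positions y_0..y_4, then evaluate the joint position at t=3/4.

y_0 = S_0(0) = a_0 = 1
y_1 = S_1(0) = a_1 = 5
y_2 = S_2(0) = a_2 = 2
y_3 = S_3(0) = a_3 = -5
y_4 = S_3(3) = 3
t_q=3/4 is in segment 0 (τ=3/4); S_0(τ)=1441/512

y_0=1 y_1=5 y_2=2 y_3=-5 y_4=3
S(3/4) = 1441/512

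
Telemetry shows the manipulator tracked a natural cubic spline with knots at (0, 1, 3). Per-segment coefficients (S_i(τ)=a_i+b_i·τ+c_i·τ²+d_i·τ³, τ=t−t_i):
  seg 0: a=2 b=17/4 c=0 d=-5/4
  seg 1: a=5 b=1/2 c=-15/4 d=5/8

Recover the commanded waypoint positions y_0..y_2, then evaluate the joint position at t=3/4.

y_0=2 y_1=5 y_2=-4
S(3/4) = 1193/256

y_0 = S_0(0) = a_0 = 2
y_1 = S_1(0) = a_1 = 5
y_2 = S_1(2) = -4
t_q=3/4 is in segment 0 (τ=3/4); S_0(τ)=1193/256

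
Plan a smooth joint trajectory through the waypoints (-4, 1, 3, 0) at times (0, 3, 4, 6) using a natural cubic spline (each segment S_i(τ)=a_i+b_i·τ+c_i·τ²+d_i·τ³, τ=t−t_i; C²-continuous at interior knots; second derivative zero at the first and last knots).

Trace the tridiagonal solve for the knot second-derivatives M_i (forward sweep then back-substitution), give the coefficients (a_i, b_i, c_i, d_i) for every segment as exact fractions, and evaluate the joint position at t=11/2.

  seg 0: a=-4 b=371/282 c=0 d=11/282
  seg 1: a=1 b=334/141 c=33/94 d=-203/282
  seg 2: a=3 b=257/282 c=-85/47 d=85/282
S(11/2) = 989/752

Δ: Δ0=5/3, Δ1=2, Δ2=-3/2
row 1: diag=8, rhs=2; c'=1/8, d'=1/4
row 2: denom=6−1·1/8=47/8; d'=(-21−1·1/4)/(47/8)=-170/47
back: M2=-170/47
back: M1=1/4−1/8·-170/47=33/47
M: M0=0, M1=33/47, M2=-170/47, M3=0
seg 0: a=-4, c=M0/2=0, d=(M1−M0)/(6·3)=11/282, b=Δ0−h0·(2M0+M1)/6=371/282
seg 1: a=1, c=M1/2=33/94, d=(M2−M1)/(6·1)=-203/282, b=Δ1−h1·(2M1+M2)/6=334/141
seg 2: a=3, c=M2/2=-85/47, d=(M3−M2)/(6·2)=85/282, b=Δ2−h2·(2M2+M3)/6=257/282
t_q=11/2 → seg 2, τ=3/2; S=3+257/282·τ+-85/47·τ²+85/282·τ³=989/752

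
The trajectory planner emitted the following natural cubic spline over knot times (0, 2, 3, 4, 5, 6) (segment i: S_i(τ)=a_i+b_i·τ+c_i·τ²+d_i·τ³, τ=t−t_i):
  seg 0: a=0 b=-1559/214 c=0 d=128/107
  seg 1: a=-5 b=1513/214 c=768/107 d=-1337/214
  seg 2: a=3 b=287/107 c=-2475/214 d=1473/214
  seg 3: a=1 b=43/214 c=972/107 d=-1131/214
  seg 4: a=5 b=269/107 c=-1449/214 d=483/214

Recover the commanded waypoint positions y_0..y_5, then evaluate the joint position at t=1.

y_0=0 y_1=-5 y_2=3 y_3=1 y_4=5 y_5=3
S(1) = -1303/214

y_0 = S_0(0) = a_0 = 0
y_1 = S_1(0) = a_1 = -5
y_2 = S_2(0) = a_2 = 3
y_3 = S_3(0) = a_3 = 1
y_4 = S_4(0) = a_4 = 5
y_5 = S_4(1) = 3
t_q=1 is in segment 0 (τ=1); S_0(τ)=-1303/214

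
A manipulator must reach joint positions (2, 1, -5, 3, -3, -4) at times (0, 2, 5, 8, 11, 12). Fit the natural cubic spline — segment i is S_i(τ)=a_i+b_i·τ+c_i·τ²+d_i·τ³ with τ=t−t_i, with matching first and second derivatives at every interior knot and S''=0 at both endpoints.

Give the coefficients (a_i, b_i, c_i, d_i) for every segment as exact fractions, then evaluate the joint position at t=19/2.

  seg 0: a=2 b=1073/5958 c=0 d=-1013/5958
  seg 1: a=1 b=-11083/5958 c=-1013/993 d=17401/53622
  seg 2: a=-5 b=2326/2979 c=11323/5958 d=-22733/53622
  seg 3: a=3 b=4391/5958 c=-5705/2979 d=17923/53622
  seg 4: a=-3 b=-5150/2979 c=2171/1986 d=-2171/5958
S(19/2) = 4897/5296

Δ: Δ0=-1/2, Δ1=-2, Δ2=8/3, Δ3=-2, Δ4=-1
row 1: diag=10, rhs=-9; c'=3/10, d'=-9/10
row 2: denom=12−3·3/10=111/10; d'=(28−3·-9/10)/(111/10)=307/111
row 3: denom=12−3·10/37=414/37; d'=(-28−3·307/111)/(414/37)=-1343/414
row 4: denom=8−3·37/138=331/46; d'=(6−3·-1343/414)/(331/46)=2171/993
back: M4=2171/993
back: M3=-1343/414−37/138·2171/993=-11410/2979
back: M2=307/111−10/37·-11410/2979=11323/2979
back: M1=-9/10−3/10·11323/2979=-2026/993
M: M0=0, M1=-2026/993, M2=11323/2979, M3=-11410/2979, M4=2171/993, M5=0
seg 0: a=2, c=M0/2=0, d=(M1−M0)/(6·2)=-1013/5958, b=Δ0−h0·(2M0+M1)/6=1073/5958
seg 1: a=1, c=M1/2=-1013/993, d=(M2−M1)/(6·3)=17401/53622, b=Δ1−h1·(2M1+M2)/6=-11083/5958
seg 2: a=-5, c=M2/2=11323/5958, d=(M3−M2)/(6·3)=-22733/53622, b=Δ2−h2·(2M2+M3)/6=2326/2979
seg 3: a=3, c=M3/2=-5705/2979, d=(M4−M3)/(6·3)=17923/53622, b=Δ3−h3·(2M3+M4)/6=4391/5958
seg 4: a=-3, c=M4/2=2171/1986, d=(M5−M4)/(6·1)=-2171/5958, b=Δ4−h4·(2M4+M5)/6=-5150/2979
t_q=19/2 → seg 3, τ=3/2; S=3+4391/5958·τ+-5705/2979·τ²+17923/53622·τ³=4897/5296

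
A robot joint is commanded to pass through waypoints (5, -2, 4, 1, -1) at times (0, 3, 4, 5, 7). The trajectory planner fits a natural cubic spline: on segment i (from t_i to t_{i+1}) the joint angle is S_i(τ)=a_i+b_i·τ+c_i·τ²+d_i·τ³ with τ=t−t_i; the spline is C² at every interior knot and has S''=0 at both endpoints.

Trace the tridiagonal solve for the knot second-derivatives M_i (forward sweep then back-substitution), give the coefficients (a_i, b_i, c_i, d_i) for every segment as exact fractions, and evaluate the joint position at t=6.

Δ: Δ0=-7/3, Δ1=6, Δ2=-3, Δ3=-1
row 1: diag=8, rhs=50; c'=1/8, d'=25/4
row 2: denom=4−1·1/8=31/8; d'=(-54−1·25/4)/(31/8)=-482/31
row 3: denom=6−1·8/31=178/31; d'=(12−1·-482/31)/(178/31)=427/89
back: M3=427/89
back: M2=-482/31−8/31·427/89=-1494/89
back: M1=25/4−1/8·-1494/89=743/89
M: M0=0, M1=743/89, M2=-1494/89, M3=427/89, M4=0
seg 0: a=5, c=M0/2=0, d=(M1−M0)/(6·3)=743/1602, b=Δ0−h0·(2M0+M1)/6=-3475/534
seg 1: a=-2, c=M1/2=743/178, d=(M2−M1)/(6·1)=-2237/534, b=Δ1−h1·(2M1+M2)/6=1606/267
seg 2: a=4, c=M2/2=-747/89, d=(M3−M2)/(6·1)=1921/534, b=Δ2−h2·(2M2+M3)/6=959/534
seg 3: a=1, c=M3/2=427/178, d=(M4−M3)/(6·2)=-427/1068, b=Δ3−h3·(2M3+M4)/6=-1121/267
t_q=6 → seg 3, τ=1; S=1+-1121/267·τ+427/178·τ²+-427/1068·τ³=-427/356

  seg 0: a=5 b=-3475/534 c=0 d=743/1602
  seg 1: a=-2 b=1606/267 c=743/178 d=-2237/534
  seg 2: a=4 b=959/534 c=-747/89 d=1921/534
  seg 3: a=1 b=-1121/267 c=427/178 d=-427/1068
S(6) = -427/356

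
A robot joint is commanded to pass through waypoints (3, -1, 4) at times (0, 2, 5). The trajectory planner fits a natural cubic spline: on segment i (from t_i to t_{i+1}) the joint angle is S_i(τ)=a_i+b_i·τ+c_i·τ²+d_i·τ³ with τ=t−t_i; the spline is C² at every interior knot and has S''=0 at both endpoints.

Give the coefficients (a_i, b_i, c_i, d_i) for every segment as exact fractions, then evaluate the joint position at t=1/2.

  seg 0: a=3 b=-41/15 c=0 d=11/60
  seg 1: a=-1 b=-8/15 c=11/10 d=-11/90
S(1/2) = 53/32

Δ: Δ0=-2, Δ1=5/3
row 1: diag=10, rhs=22; c'=3/10, d'=11/5
back: M1=11/5
M: M0=0, M1=11/5, M2=0
seg 0: a=3, c=M0/2=0, d=(M1−M0)/(6·2)=11/60, b=Δ0−h0·(2M0+M1)/6=-41/15
seg 1: a=-1, c=M1/2=11/10, d=(M2−M1)/(6·3)=-11/90, b=Δ1−h1·(2M1+M2)/6=-8/15
t_q=1/2 → seg 0, τ=1/2; S=3+-41/15·τ+0·τ²+11/60·τ³=53/32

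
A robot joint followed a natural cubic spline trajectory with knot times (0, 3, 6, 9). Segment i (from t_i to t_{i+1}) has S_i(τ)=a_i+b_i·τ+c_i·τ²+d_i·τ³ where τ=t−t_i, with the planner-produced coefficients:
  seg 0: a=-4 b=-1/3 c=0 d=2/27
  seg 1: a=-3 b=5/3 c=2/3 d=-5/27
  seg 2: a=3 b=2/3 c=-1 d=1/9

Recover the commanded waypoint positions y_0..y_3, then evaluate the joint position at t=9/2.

y_0 = S_0(0) = a_0 = -4
y_1 = S_1(0) = a_1 = -3
y_2 = S_2(0) = a_2 = 3
y_3 = S_2(3) = -1
t_q=9/2 is in segment 1 (τ=3/2); S_1(τ)=3/8

y_0=-4 y_1=-3 y_2=3 y_3=-1
S(9/2) = 3/8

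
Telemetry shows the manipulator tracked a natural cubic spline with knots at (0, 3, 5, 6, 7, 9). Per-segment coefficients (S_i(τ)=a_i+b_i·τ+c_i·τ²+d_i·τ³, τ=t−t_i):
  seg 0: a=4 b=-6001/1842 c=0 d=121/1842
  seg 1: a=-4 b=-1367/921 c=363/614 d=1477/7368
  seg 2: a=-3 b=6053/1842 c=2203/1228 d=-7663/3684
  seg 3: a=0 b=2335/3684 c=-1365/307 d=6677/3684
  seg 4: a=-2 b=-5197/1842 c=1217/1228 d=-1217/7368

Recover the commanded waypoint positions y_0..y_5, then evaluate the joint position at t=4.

y_0=4 y_1=-4 y_2=-3 y_3=0 y_4=-2 y_5=-5
S(4) = -11525/2456

y_0 = S_0(0) = a_0 = 4
y_1 = S_1(0) = a_1 = -4
y_2 = S_2(0) = a_2 = -3
y_3 = S_3(0) = a_3 = 0
y_4 = S_4(0) = a_4 = -2
y_5 = S_4(2) = -5
t_q=4 is in segment 1 (τ=1); S_1(τ)=-11525/2456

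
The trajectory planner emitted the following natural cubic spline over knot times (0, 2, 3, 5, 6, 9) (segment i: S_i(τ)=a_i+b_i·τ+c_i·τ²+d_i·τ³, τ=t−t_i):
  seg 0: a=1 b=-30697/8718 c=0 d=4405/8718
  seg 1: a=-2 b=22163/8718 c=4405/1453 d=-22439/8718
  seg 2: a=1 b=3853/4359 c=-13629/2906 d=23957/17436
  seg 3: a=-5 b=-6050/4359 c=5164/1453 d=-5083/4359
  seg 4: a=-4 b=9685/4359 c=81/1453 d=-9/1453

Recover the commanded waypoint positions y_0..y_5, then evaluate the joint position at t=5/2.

y_0 = S_0(0) = a_0 = 1
y_1 = S_1(0) = a_1 = -2
y_2 = S_2(0) = a_2 = 1
y_3 = S_3(0) = a_3 = -5
y_4 = S_4(0) = a_4 = -4
y_5 = S_4(3) = 3
t_q=5/2 is in segment 1 (τ=1/2); S_1(τ)=-6805/23248

y_0=1 y_1=-2 y_2=1 y_3=-5 y_4=-4 y_5=3
S(5/2) = -6805/23248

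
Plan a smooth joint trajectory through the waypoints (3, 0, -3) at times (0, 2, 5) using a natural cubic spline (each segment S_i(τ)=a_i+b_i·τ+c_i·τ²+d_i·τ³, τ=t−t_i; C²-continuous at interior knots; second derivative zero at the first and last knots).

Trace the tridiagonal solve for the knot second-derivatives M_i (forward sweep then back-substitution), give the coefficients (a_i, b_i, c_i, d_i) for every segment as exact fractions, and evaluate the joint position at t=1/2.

  seg 0: a=3 b=-8/5 c=0 d=1/40
  seg 1: a=0 b=-13/10 c=3/20 d=-1/60
S(1/2) = 141/64

Δ: Δ0=-3/2, Δ1=-1
row 1: diag=10, rhs=3; c'=3/10, d'=3/10
back: M1=3/10
M: M0=0, M1=3/10, M2=0
seg 0: a=3, c=M0/2=0, d=(M1−M0)/(6·2)=1/40, b=Δ0−h0·(2M0+M1)/6=-8/5
seg 1: a=0, c=M1/2=3/20, d=(M2−M1)/(6·3)=-1/60, b=Δ1−h1·(2M1+M2)/6=-13/10
t_q=1/2 → seg 0, τ=1/2; S=3+-8/5·τ+0·τ²+1/40·τ³=141/64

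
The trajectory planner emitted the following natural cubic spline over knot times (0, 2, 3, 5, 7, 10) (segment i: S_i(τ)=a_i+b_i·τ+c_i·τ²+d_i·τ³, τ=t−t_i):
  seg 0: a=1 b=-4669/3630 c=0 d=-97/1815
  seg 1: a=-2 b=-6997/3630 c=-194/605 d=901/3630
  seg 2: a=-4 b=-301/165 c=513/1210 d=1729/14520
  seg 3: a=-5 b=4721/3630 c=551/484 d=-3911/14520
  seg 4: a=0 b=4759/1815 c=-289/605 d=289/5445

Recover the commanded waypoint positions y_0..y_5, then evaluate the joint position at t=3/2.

y_0=1 y_1=-2 y_2=-4 y_3=-5 y_4=0 y_5=5
S(3/2) = -5371/4840

y_0 = S_0(0) = a_0 = 1
y_1 = S_1(0) = a_1 = -2
y_2 = S_2(0) = a_2 = -4
y_3 = S_3(0) = a_3 = -5
y_4 = S_4(0) = a_4 = 0
y_5 = S_4(3) = 5
t_q=3/2 is in segment 0 (τ=3/2); S_0(τ)=-5371/4840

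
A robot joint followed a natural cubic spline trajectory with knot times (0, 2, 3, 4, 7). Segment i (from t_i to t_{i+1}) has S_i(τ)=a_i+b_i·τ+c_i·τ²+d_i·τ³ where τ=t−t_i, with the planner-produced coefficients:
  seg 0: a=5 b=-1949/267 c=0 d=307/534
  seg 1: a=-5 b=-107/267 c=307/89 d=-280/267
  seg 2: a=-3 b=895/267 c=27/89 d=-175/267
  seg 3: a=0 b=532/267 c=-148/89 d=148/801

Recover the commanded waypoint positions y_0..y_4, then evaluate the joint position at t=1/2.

y_0=5 y_1=-5 y_2=-3 y_3=0 y_4=-4
S(1/2) = 2025/1424

y_0 = S_0(0) = a_0 = 5
y_1 = S_1(0) = a_1 = -5
y_2 = S_2(0) = a_2 = -3
y_3 = S_3(0) = a_3 = 0
y_4 = S_3(3) = -4
t_q=1/2 is in segment 0 (τ=1/2); S_0(τ)=2025/1424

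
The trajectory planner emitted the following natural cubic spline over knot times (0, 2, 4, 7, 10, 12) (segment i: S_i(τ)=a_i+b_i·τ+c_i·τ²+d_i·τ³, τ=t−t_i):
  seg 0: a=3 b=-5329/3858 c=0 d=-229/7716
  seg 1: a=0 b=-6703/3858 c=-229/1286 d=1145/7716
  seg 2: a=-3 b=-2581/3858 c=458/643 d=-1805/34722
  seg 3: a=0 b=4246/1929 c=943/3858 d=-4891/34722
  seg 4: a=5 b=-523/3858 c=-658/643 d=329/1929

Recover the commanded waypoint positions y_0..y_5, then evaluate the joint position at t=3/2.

y_0=3 y_1=0 y_2=-3 y_3=0 y_4=5 y_5=2
S(3/2) = 17035/20576

y_0 = S_0(0) = a_0 = 3
y_1 = S_1(0) = a_1 = 0
y_2 = S_2(0) = a_2 = -3
y_3 = S_3(0) = a_3 = 0
y_4 = S_4(0) = a_4 = 5
y_5 = S_4(2) = 2
t_q=3/2 is in segment 0 (τ=3/2); S_0(τ)=17035/20576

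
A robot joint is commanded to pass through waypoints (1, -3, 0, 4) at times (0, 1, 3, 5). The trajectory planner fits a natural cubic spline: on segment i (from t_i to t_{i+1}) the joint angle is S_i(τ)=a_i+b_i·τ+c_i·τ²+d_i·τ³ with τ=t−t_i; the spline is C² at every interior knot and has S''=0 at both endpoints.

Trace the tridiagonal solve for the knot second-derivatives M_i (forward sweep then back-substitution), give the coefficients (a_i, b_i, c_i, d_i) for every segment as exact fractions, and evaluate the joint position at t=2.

Δ: Δ0=-4, Δ1=3/2, Δ2=2
row 1: diag=6, rhs=33; c'=1/3, d'=11/2
row 2: denom=8−2·1/3=22/3; d'=(3−2·11/2)/(22/3)=-12/11
back: M2=-12/11
back: M1=11/2−1/3·-12/11=129/22
M: M0=0, M1=129/22, M2=-12/11, M3=0
seg 0: a=1, c=M0/2=0, d=(M1−M0)/(6·1)=43/44, b=Δ0−h0·(2M0+M1)/6=-219/44
seg 1: a=-3, c=M1/2=129/44, d=(M2−M1)/(6·2)=-51/88, b=Δ1−h1·(2M1+M2)/6=-45/22
seg 2: a=0, c=M2/2=-6/11, d=(M3−M2)/(6·2)=1/11, b=Δ2−h2·(2M2+M3)/6=30/11
t_q=2 → seg 1, τ=1; S=-3+-45/22·τ+129/44·τ²+-51/88·τ³=-237/88

  seg 0: a=1 b=-219/44 c=0 d=43/44
  seg 1: a=-3 b=-45/22 c=129/44 d=-51/88
  seg 2: a=0 b=30/11 c=-6/11 d=1/11
S(2) = -237/88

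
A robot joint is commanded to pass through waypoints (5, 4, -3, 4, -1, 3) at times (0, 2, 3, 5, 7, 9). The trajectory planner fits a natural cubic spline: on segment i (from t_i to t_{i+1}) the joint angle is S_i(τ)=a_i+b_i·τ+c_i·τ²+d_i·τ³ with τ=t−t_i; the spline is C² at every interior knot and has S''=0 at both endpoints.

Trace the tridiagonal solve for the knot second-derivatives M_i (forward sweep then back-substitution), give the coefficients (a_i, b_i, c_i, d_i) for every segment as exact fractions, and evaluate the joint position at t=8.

  seg 0: a=5 b=2399/954 c=0 d=-719/954
  seg 1: a=4 b=-6229/954 c=-719/159 d=3865/954
  seg 2: a=-3 b=-1631/477 c=809/106 d=-7961/3816
  seg 3: a=4 b=1979/954 c=-3107/636 d=4957/3816
  seg 4: a=-1 b=-896/477 c=925/318 d=-925/1908
S(8) = -289/636

Δ: Δ0=-1/2, Δ1=-7, Δ2=7/2, Δ3=-5/2, Δ4=2
row 1: diag=6, rhs=-39; c'=1/6, d'=-13/2
row 2: denom=6−1·1/6=35/6; d'=(63−1·-13/2)/(35/6)=417/35
row 3: denom=8−2·12/35=256/35; d'=(-36−2·417/35)/(256/35)=-1047/128
row 4: denom=8−2·35/128=477/64; d'=(27−2·-1047/128)/(477/64)=925/159
back: M4=925/159
back: M3=-1047/128−35/128·925/159=-3107/318
back: M2=417/35−12/35·-3107/318=809/53
back: M1=-13/2−1/6·809/53=-1438/159
M: M0=0, M1=-1438/159, M2=809/53, M3=-3107/318, M4=925/159, M5=0
seg 0: a=5, c=M0/2=0, d=(M1−M0)/(6·2)=-719/954, b=Δ0−h0·(2M0+M1)/6=2399/954
seg 1: a=4, c=M1/2=-719/159, d=(M2−M1)/(6·1)=3865/954, b=Δ1−h1·(2M1+M2)/6=-6229/954
seg 2: a=-3, c=M2/2=809/106, d=(M3−M2)/(6·2)=-7961/3816, b=Δ2−h2·(2M2+M3)/6=-1631/477
seg 3: a=4, c=M3/2=-3107/636, d=(M4−M3)/(6·2)=4957/3816, b=Δ3−h3·(2M3+M4)/6=1979/954
seg 4: a=-1, c=M4/2=925/318, d=(M5−M4)/(6·2)=-925/1908, b=Δ4−h4·(2M4+M5)/6=-896/477
t_q=8 → seg 4, τ=1; S=-1+-896/477·τ+925/318·τ²+-925/1908·τ³=-289/636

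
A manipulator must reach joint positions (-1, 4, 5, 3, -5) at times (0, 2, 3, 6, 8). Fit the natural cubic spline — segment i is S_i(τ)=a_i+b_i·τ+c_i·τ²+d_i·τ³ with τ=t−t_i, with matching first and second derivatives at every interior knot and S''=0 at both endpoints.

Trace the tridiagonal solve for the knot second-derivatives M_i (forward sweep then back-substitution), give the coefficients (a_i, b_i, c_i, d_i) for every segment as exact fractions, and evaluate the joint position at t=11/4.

Δ: Δ0=5/2, Δ1=1, Δ2=-2/3, Δ3=-4
row 1: diag=6, rhs=-9; c'=1/6, d'=-3/2
row 2: denom=8−1·1/6=47/6; d'=(-10−1·-3/2)/(47/6)=-51/47
row 3: denom=10−3·18/47=416/47; d'=(-20−3·-51/47)/(416/47)=-787/416
back: M3=-787/416
back: M2=-51/47−18/47·-787/416=-75/208
back: M1=-3/2−1/6·-75/208=-599/416
M: M0=0, M1=-599/416, M2=-75/208, M3=-787/416, M4=0
seg 0: a=-1, c=M0/2=0, d=(M1−M0)/(6·2)=-599/4992, b=Δ0−h0·(2M0+M1)/6=3719/1248
seg 1: a=4, c=M1/2=-599/832, d=(M2−M1)/(6·1)=449/2496, b=Δ1−h1·(2M1+M2)/6=961/624
seg 2: a=5, c=M2/2=-75/416, d=(M3−M2)/(6·3)=-49/576, b=Δ2−h2·(2M2+M3)/6=1597/2496
seg 3: a=3, c=M3/2=-787/832, d=(M4−M3)/(6·2)=787/4992, b=Δ3−h3·(2M3+M4)/6=-1709/624
t_q=11/4 → seg 1, τ=3/4; S=4+961/624·τ+-599/832·τ²+449/2496·τ³=256973/53248

  seg 0: a=-1 b=3719/1248 c=0 d=-599/4992
  seg 1: a=4 b=961/624 c=-599/832 d=449/2496
  seg 2: a=5 b=1597/2496 c=-75/416 d=-49/576
  seg 3: a=3 b=-1709/624 c=-787/832 d=787/4992
S(11/4) = 256973/53248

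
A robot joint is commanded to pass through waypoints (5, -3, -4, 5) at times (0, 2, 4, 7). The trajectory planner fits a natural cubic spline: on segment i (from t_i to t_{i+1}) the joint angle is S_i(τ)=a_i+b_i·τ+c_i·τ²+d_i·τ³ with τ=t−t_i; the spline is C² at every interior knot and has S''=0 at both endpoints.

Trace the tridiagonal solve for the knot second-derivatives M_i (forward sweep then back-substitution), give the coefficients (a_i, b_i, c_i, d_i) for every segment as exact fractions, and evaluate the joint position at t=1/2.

  seg 0: a=5 b=-90/19 c=0 d=7/38
  seg 1: a=-3 b=-48/19 c=21/19 d=-7/152
  seg 2: a=-4 b=51/38 c=63/76 d=-7/76
S(1/2) = 807/304

Δ: Δ0=-4, Δ1=-1/2, Δ2=3
row 1: diag=8, rhs=21; c'=1/4, d'=21/8
row 2: denom=10−2·1/4=19/2; d'=(21−2·21/8)/(19/2)=63/38
back: M2=63/38
back: M1=21/8−1/4·63/38=42/19
M: M0=0, M1=42/19, M2=63/38, M3=0
seg 0: a=5, c=M0/2=0, d=(M1−M0)/(6·2)=7/38, b=Δ0−h0·(2M0+M1)/6=-90/19
seg 1: a=-3, c=M1/2=21/19, d=(M2−M1)/(6·2)=-7/152, b=Δ1−h1·(2M1+M2)/6=-48/19
seg 2: a=-4, c=M2/2=63/76, d=(M3−M2)/(6·3)=-7/76, b=Δ2−h2·(2M2+M3)/6=51/38
t_q=1/2 → seg 0, τ=1/2; S=5+-90/19·τ+0·τ²+7/38·τ³=807/304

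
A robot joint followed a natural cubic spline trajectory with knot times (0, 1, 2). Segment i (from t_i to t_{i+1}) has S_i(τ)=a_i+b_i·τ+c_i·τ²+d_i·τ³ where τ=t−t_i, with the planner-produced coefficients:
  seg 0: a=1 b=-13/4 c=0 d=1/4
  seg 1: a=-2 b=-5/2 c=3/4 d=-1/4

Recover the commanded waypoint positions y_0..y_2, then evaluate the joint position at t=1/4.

y_0 = S_0(0) = a_0 = 1
y_1 = S_1(0) = a_1 = -2
y_2 = S_1(1) = -4
t_q=1/4 is in segment 0 (τ=1/4); S_0(τ)=49/256

y_0=1 y_1=-2 y_2=-4
S(1/4) = 49/256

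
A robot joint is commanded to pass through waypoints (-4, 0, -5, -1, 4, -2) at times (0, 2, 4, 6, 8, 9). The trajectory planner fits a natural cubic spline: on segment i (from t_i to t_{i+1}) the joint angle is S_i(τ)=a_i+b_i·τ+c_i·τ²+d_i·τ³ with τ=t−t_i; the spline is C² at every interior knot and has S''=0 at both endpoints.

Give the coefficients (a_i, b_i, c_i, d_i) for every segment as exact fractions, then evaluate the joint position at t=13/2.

Δ: Δ0=2, Δ1=-5/2, Δ2=2, Δ3=5/2, Δ4=-6
row 1: diag=8, rhs=-27; c'=1/4, d'=-27/8
row 2: denom=8−2·1/4=15/2; d'=(27−2·-27/8)/(15/2)=9/2
row 3: denom=8−2·4/15=112/15; d'=(3−2·9/2)/(112/15)=-45/56
row 4: denom=6−2·15/56=153/28; d'=(-51−2·-45/56)/(153/28)=-461/51
back: M4=-461/51
back: M3=-45/56−15/56·-461/51=55/34
back: M2=9/2−4/15·55/34=415/102
back: M1=-27/8−1/4·415/102=-224/51
M: M0=0, M1=-224/51, M2=415/102, M3=55/34, M4=-461/51, M5=0
seg 0: a=-4, c=M0/2=0, d=(M1−M0)/(6·2)=-56/153, b=Δ0−h0·(2M0+M1)/6=530/153
seg 1: a=0, c=M1/2=-112/51, d=(M2−M1)/(6·2)=863/1224, b=Δ1−h1·(2M1+M2)/6=-142/153
seg 2: a=-5, c=M2/2=415/204, d=(M3−M2)/(6·2)=-125/612, b=Δ2−h2·(2M2+M3)/6=-383/306
seg 3: a=-1, c=M3/2=55/68, d=(M4−M3)/(6·2)=-1087/1224, b=Δ3−h3·(2M3+M4)/6=1357/306
seg 4: a=4, c=M4/2=-461/102, d=(M5−M4)/(6·1)=461/306, b=Δ4−h4·(2M4+M5)/6=-457/153
t_q=13/2 → seg 3, τ=1/2; S=-1+1357/306·τ+55/68·τ²+-1087/1224·τ³=4271/3264

  seg 0: a=-4 b=530/153 c=0 d=-56/153
  seg 1: a=0 b=-142/153 c=-112/51 d=863/1224
  seg 2: a=-5 b=-383/306 c=415/204 d=-125/612
  seg 3: a=-1 b=1357/306 c=55/68 d=-1087/1224
  seg 4: a=4 b=-457/153 c=-461/102 d=461/306
S(13/2) = 4271/3264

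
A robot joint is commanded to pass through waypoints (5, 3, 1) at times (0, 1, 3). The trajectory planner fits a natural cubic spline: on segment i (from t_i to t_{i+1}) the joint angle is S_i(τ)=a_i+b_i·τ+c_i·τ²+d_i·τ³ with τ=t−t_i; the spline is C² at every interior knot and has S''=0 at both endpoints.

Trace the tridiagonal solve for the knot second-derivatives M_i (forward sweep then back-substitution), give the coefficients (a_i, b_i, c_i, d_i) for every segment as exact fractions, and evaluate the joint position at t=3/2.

  seg 0: a=5 b=-13/6 c=0 d=1/6
  seg 1: a=3 b=-5/3 c=1/2 d=-1/12
S(3/2) = 73/32

Δ: Δ0=-2, Δ1=-1
row 1: diag=6, rhs=6; c'=1/3, d'=1
back: M1=1
M: M0=0, M1=1, M2=0
seg 0: a=5, c=M0/2=0, d=(M1−M0)/(6·1)=1/6, b=Δ0−h0·(2M0+M1)/6=-13/6
seg 1: a=3, c=M1/2=1/2, d=(M2−M1)/(6·2)=-1/12, b=Δ1−h1·(2M1+M2)/6=-5/3
t_q=3/2 → seg 1, τ=1/2; S=3+-5/3·τ+1/2·τ²+-1/12·τ³=73/32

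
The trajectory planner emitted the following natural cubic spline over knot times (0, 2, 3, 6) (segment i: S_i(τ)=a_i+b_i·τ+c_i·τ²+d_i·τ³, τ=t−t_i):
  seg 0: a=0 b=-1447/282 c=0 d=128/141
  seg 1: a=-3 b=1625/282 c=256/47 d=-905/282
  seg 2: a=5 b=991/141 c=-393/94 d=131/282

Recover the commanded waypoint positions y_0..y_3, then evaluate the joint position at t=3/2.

y_0=0 y_1=-3 y_2=5 y_3=1
S(3/2) = -871/188

y_0 = S_0(0) = a_0 = 0
y_1 = S_1(0) = a_1 = -3
y_2 = S_2(0) = a_2 = 5
y_3 = S_2(3) = 1
t_q=3/2 is in segment 0 (τ=3/2); S_0(τ)=-871/188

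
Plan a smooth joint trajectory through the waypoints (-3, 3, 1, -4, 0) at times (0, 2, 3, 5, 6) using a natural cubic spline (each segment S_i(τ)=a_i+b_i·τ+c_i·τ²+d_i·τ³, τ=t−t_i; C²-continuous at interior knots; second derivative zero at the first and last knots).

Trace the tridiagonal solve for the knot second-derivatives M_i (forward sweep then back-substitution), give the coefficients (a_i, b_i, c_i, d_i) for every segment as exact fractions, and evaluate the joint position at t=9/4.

  seg 0: a=-3 b=141/31 c=0 d=-12/31
  seg 1: a=3 b=-3/31 c=-72/31 d=13/31
  seg 2: a=1 b=-108/31 c=-33/31 d=193/248
  seg 3: a=-4 b=99/62 c=447/124 d=-149/124
S(9/4) = 5629/1984

Δ: Δ0=3, Δ1=-2, Δ2=-5/2, Δ3=4
row 1: diag=6, rhs=-30; c'=1/6, d'=-5
row 2: denom=6−1·1/6=35/6; d'=(-3−1·-5)/(35/6)=12/35
row 3: denom=6−2·12/35=186/35; d'=(39−2·12/35)/(186/35)=447/62
back: M3=447/62
back: M2=12/35−12/35·447/62=-66/31
back: M1=-5−1/6·-66/31=-144/31
M: M0=0, M1=-144/31, M2=-66/31, M3=447/62, M4=0
seg 0: a=-3, c=M0/2=0, d=(M1−M0)/(6·2)=-12/31, b=Δ0−h0·(2M0+M1)/6=141/31
seg 1: a=3, c=M1/2=-72/31, d=(M2−M1)/(6·1)=13/31, b=Δ1−h1·(2M1+M2)/6=-3/31
seg 2: a=1, c=M2/2=-33/31, d=(M3−M2)/(6·2)=193/248, b=Δ2−h2·(2M2+M3)/6=-108/31
seg 3: a=-4, c=M3/2=447/124, d=(M4−M3)/(6·1)=-149/124, b=Δ3−h3·(2M3+M4)/6=99/62
t_q=9/4 → seg 1, τ=1/4; S=3+-3/31·τ+-72/31·τ²+13/31·τ³=5629/1984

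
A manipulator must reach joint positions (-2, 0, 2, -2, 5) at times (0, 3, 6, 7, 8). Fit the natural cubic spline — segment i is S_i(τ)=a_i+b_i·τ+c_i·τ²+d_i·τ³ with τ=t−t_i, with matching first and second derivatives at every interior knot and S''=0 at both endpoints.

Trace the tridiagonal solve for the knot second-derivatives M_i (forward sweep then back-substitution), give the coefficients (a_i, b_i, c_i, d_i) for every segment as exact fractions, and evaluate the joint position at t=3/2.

  seg 0: a=-2 b=-43/336 c=0 d=89/1008
  seg 1: a=0 b=379/168 c=89/112 d=-445/1008
  seg 2: a=2 b=-235/48 c=-89/28 d=1369/336
  seg 3: a=-2 b=163/168 c=1013/112 d=-1013/336
S(3/2) = -1697/896

Δ: Δ0=2/3, Δ1=2/3, Δ2=-4, Δ3=7
row 1: diag=12, rhs=0; c'=1/4, d'=0
row 2: denom=8−3·1/4=29/4; d'=(-28−3·0)/(29/4)=-112/29
row 3: denom=4−1·4/29=112/29; d'=(66−1·-112/29)/(112/29)=1013/56
back: M3=1013/56
back: M2=-112/29−4/29·1013/56=-89/14
back: M1=0−1/4·-89/14=89/56
M: M0=0, M1=89/56, M2=-89/14, M3=1013/56, M4=0
seg 0: a=-2, c=M0/2=0, d=(M1−M0)/(6·3)=89/1008, b=Δ0−h0·(2M0+M1)/6=-43/336
seg 1: a=0, c=M1/2=89/112, d=(M2−M1)/(6·3)=-445/1008, b=Δ1−h1·(2M1+M2)/6=379/168
seg 2: a=2, c=M2/2=-89/28, d=(M3−M2)/(6·1)=1369/336, b=Δ2−h2·(2M2+M3)/6=-235/48
seg 3: a=-2, c=M3/2=1013/112, d=(M4−M3)/(6·1)=-1013/336, b=Δ3−h3·(2M3+M4)/6=163/168
t_q=3/2 → seg 0, τ=3/2; S=-2+-43/336·τ+0·τ²+89/1008·τ³=-1697/896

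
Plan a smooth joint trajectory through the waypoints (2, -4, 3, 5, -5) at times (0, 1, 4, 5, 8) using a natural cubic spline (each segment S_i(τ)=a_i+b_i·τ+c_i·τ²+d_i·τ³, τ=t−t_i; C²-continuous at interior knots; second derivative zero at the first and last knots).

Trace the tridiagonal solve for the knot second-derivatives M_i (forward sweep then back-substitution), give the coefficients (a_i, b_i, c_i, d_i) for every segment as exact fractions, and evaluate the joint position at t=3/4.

  seg 0: a=2 b=-3109/432 c=0 d=517/432
  seg 1: a=-4 b=-779/216 c=517/144 d=-2087/3888
  seg 2: a=3 b=1487/432 c=-67/54 d=-29/144
  seg 3: a=5 b=77/216 c=-797/432 d=797/3888
S(3/4) = -26659/9216

Δ: Δ0=-6, Δ1=7/3, Δ2=2, Δ3=-10/3
row 1: diag=8, rhs=50; c'=3/8, d'=25/4
row 2: denom=8−3·3/8=55/8; d'=(-2−3·25/4)/(55/8)=-166/55
row 3: denom=8−1·8/55=432/55; d'=(-32−1·-166/55)/(432/55)=-797/216
back: M3=-797/216
back: M2=-166/55−8/55·-797/216=-67/27
back: M1=25/4−3/8·-67/27=517/72
M: M0=0, M1=517/72, M2=-67/27, M3=-797/216, M4=0
seg 0: a=2, c=M0/2=0, d=(M1−M0)/(6·1)=517/432, b=Δ0−h0·(2M0+M1)/6=-3109/432
seg 1: a=-4, c=M1/2=517/144, d=(M2−M1)/(6·3)=-2087/3888, b=Δ1−h1·(2M1+M2)/6=-779/216
seg 2: a=3, c=M2/2=-67/54, d=(M3−M2)/(6·1)=-29/144, b=Δ2−h2·(2M2+M3)/6=1487/432
seg 3: a=5, c=M3/2=-797/432, d=(M4−M3)/(6·3)=797/3888, b=Δ3−h3·(2M3+M4)/6=77/216
t_q=3/4 → seg 0, τ=3/4; S=2+-3109/432·τ+0·τ²+517/432·τ³=-26659/9216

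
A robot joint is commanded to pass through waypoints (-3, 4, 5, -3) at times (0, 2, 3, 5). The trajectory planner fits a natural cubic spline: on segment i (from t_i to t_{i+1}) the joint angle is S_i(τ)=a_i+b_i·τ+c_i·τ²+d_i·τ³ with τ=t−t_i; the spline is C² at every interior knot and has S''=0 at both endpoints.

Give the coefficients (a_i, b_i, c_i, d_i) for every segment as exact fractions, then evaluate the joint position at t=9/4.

Δ: Δ0=7/2, Δ1=1, Δ2=-4
row 1: diag=6, rhs=-15; c'=1/6, d'=-5/2
row 2: denom=6−1·1/6=35/6; d'=(-30−1·-5/2)/(35/6)=-33/7
back: M2=-33/7
back: M1=-5/2−1/6·-33/7=-12/7
M: M0=0, M1=-12/7, M2=-33/7, M3=0
seg 0: a=-3, c=M0/2=0, d=(M1−M0)/(6·2)=-1/7, b=Δ0−h0·(2M0+M1)/6=57/14
seg 1: a=4, c=M1/2=-6/7, d=(M2−M1)/(6·1)=-1/2, b=Δ1−h1·(2M1+M2)/6=33/14
seg 2: a=5, c=M2/2=-33/14, d=(M3−M2)/(6·2)=11/28, b=Δ2−h2·(2M2+M3)/6=-6/7
t_q=9/4 → seg 1, τ=1/4; S=4+33/14·τ+-6/7·τ²+-1/2·τ³=4057/896

  seg 0: a=-3 b=57/14 c=0 d=-1/7
  seg 1: a=4 b=33/14 c=-6/7 d=-1/2
  seg 2: a=5 b=-6/7 c=-33/14 d=11/28
S(9/4) = 4057/896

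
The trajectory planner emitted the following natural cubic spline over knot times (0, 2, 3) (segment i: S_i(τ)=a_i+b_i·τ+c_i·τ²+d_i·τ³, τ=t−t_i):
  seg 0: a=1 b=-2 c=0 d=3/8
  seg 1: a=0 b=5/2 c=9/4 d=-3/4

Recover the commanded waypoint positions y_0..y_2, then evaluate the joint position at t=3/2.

y_0 = S_0(0) = a_0 = 1
y_1 = S_1(0) = a_1 = 0
y_2 = S_1(1) = 4
t_q=3/2 is in segment 0 (τ=3/2); S_0(τ)=-47/64

y_0=1 y_1=0 y_2=4
S(3/2) = -47/64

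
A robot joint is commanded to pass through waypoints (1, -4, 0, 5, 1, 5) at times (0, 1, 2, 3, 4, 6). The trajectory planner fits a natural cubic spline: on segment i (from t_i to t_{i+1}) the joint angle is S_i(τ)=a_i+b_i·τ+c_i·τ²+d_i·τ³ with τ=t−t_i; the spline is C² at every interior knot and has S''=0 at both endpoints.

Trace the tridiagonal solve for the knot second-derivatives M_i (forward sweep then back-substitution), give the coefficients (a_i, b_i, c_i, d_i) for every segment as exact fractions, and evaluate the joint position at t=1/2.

  seg 0: a=1 b=-2296/321 c=0 d=691/321
  seg 1: a=-4 b=-223/321 c=691/107 d=-566/321
  seg 2: a=0 b=2225/321 c=125/107 d=-995/321
  seg 3: a=5 b=-10/321 c=-870/107 d=1336/321
  seg 4: a=1 b=-1222/321 c=466/107 d=-233/321
S(1/2) = -1975/856

Δ: Δ0=-5, Δ1=4, Δ2=5, Δ3=-4, Δ4=2
row 1: diag=4, rhs=54; c'=1/4, d'=27/2
row 2: denom=4−1·1/4=15/4; d'=(6−1·27/2)/(15/4)=-2
row 3: denom=4−1·4/15=56/15; d'=(-54−1·-2)/(56/15)=-195/14
row 4: denom=6−1·15/56=321/56; d'=(36−1·-195/14)/(321/56)=932/107
back: M4=932/107
back: M3=-195/14−15/56·932/107=-1740/107
back: M2=-2−4/15·-1740/107=250/107
back: M1=27/2−1/4·250/107=1382/107
M: M0=0, M1=1382/107, M2=250/107, M3=-1740/107, M4=932/107, M5=0
seg 0: a=1, c=M0/2=0, d=(M1−M0)/(6·1)=691/321, b=Δ0−h0·(2M0+M1)/6=-2296/321
seg 1: a=-4, c=M1/2=691/107, d=(M2−M1)/(6·1)=-566/321, b=Δ1−h1·(2M1+M2)/6=-223/321
seg 2: a=0, c=M2/2=125/107, d=(M3−M2)/(6·1)=-995/321, b=Δ2−h2·(2M2+M3)/6=2225/321
seg 3: a=5, c=M3/2=-870/107, d=(M4−M3)/(6·1)=1336/321, b=Δ3−h3·(2M3+M4)/6=-10/321
seg 4: a=1, c=M4/2=466/107, d=(M5−M4)/(6·2)=-233/321, b=Δ4−h4·(2M4+M5)/6=-1222/321
t_q=1/2 → seg 0, τ=1/2; S=1+-2296/321·τ+0·τ²+691/321·τ³=-1975/856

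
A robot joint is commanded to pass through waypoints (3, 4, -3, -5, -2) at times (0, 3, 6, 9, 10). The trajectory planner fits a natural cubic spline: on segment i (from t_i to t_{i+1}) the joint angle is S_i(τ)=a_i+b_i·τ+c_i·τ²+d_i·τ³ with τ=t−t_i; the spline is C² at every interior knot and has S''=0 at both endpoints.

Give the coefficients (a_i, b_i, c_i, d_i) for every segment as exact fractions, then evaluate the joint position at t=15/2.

  seg 0: a=3 b=347/324 c=0 d=-239/2916
  seg 1: a=4 b=-185/162 c=-239/324 d=331/2916
  seg 2: a=-3 b=-811/324 c=23/81 d=319/2916
  seg 3: a=-5 b=349/162 c=137/108 d=-137/324
S(15/2) = -1655/288

Δ: Δ0=1/3, Δ1=-7/3, Δ2=-2/3, Δ3=3
row 1: diag=12, rhs=-16; c'=1/4, d'=-4/3
row 2: denom=12−3·1/4=45/4; d'=(10−3·-4/3)/(45/4)=56/45
row 3: denom=8−3·4/15=36/5; d'=(22−3·56/45)/(36/5)=137/54
back: M3=137/54
back: M2=56/45−4/15·137/54=46/81
back: M1=-4/3−1/4·46/81=-239/162
M: M0=0, M1=-239/162, M2=46/81, M3=137/54, M4=0
seg 0: a=3, c=M0/2=0, d=(M1−M0)/(6·3)=-239/2916, b=Δ0−h0·(2M0+M1)/6=347/324
seg 1: a=4, c=M1/2=-239/324, d=(M2−M1)/(6·3)=331/2916, b=Δ1−h1·(2M1+M2)/6=-185/162
seg 2: a=-3, c=M2/2=23/81, d=(M3−M2)/(6·3)=319/2916, b=Δ2−h2·(2M2+M3)/6=-811/324
seg 3: a=-5, c=M3/2=137/108, d=(M4−M3)/(6·1)=-137/324, b=Δ3−h3·(2M3+M4)/6=349/162
t_q=15/2 → seg 2, τ=3/2; S=-3+-811/324·τ+23/81·τ²+319/2916·τ³=-1655/288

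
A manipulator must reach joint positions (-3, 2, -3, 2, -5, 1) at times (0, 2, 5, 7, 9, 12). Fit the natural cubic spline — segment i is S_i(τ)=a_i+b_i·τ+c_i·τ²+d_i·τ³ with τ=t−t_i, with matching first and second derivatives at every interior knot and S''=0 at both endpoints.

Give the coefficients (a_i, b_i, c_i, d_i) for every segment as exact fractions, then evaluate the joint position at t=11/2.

  seg 0: a=-3 b=12521/3258 c=0 d=-547/1629
  seg 1: a=2 b=-607/3258 c=-1094/543 d=14869/29322
  seg 2: a=-3 b=2308/1629 c=8305/3258 d=-13081/13032
  seg 3: a=2 b=-469/1086 c=-22633/6516 d=12637/13032
  seg 4: a=-5 b=-4381/1629 c=7639/3258 d=-7639/29322
S(11/2) = -20617/11584

Δ: Δ0=5/2, Δ1=-5/3, Δ2=5/2, Δ3=-7/2, Δ4=2
row 1: diag=10, rhs=-25; c'=3/10, d'=-5/2
row 2: denom=10−3·3/10=91/10; d'=(25−3·-5/2)/(91/10)=25/7
row 3: denom=8−2·20/91=688/91; d'=(-36−2·25/7)/(688/91)=-1963/344
row 4: denom=10−2·91/344=1629/172; d'=(33−2·-1963/344)/(1629/172)=7639/1629
back: M4=7639/1629
back: M3=-1963/344−91/344·7639/1629=-22633/3258
back: M2=25/7−20/91·-22633/3258=8305/1629
back: M1=-5/2−3/10·8305/1629=-2188/543
M: M0=0, M1=-2188/543, M2=8305/1629, M3=-22633/3258, M4=7639/1629, M5=0
seg 0: a=-3, c=M0/2=0, d=(M1−M0)/(6·2)=-547/1629, b=Δ0−h0·(2M0+M1)/6=12521/3258
seg 1: a=2, c=M1/2=-1094/543, d=(M2−M1)/(6·3)=14869/29322, b=Δ1−h1·(2M1+M2)/6=-607/3258
seg 2: a=-3, c=M2/2=8305/3258, d=(M3−M2)/(6·2)=-13081/13032, b=Δ2−h2·(2M2+M3)/6=2308/1629
seg 3: a=2, c=M3/2=-22633/6516, d=(M4−M3)/(6·2)=12637/13032, b=Δ3−h3·(2M3+M4)/6=-469/1086
seg 4: a=-5, c=M4/2=7639/3258, d=(M5−M4)/(6·3)=-7639/29322, b=Δ4−h4·(2M4+M5)/6=-4381/1629
t_q=11/2 → seg 2, τ=1/2; S=-3+2308/1629·τ+8305/3258·τ²+-13081/13032·τ³=-20617/11584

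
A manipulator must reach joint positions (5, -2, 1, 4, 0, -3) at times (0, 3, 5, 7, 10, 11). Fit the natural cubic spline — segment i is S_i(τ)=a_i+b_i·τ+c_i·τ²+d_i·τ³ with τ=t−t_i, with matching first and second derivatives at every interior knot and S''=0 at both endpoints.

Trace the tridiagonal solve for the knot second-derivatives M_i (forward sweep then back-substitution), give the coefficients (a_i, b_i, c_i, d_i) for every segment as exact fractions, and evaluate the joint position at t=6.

  seg 0: a=5 b=-1483/423 c=0 d=496/3807
  seg 1: a=-2 b=5/423 c=496/423 d=-725/3384
  seg 2: a=1 b=601/282 c=-191/1692 d=-343/3384
  seg 3: a=4 b=196/423 c=-305/423 d=155/3807
  seg 4: a=0 b=-1169/423 c=-50/141 d=50/423
S(6) = 9871/3384

Δ: Δ0=-7/3, Δ1=3/2, Δ2=3/2, Δ3=-4/3, Δ4=-3
row 1: diag=10, rhs=23; c'=1/5, d'=23/10
row 2: denom=8−2·1/5=38/5; d'=(0−2·23/10)/(38/5)=-23/38
row 3: denom=10−2·5/19=180/19; d'=(-17−2·-23/38)/(180/19)=-5/3
row 4: denom=8−3·19/60=141/20; d'=(-10−3·-5/3)/(141/20)=-100/141
back: M4=-100/141
back: M3=-5/3−19/60·-100/141=-610/423
back: M2=-23/38−5/19·-610/423=-191/846
back: M1=23/10−1/5·-191/846=992/423
M: M0=0, M1=992/423, M2=-191/846, M3=-610/423, M4=-100/141, M5=0
seg 0: a=5, c=M0/2=0, d=(M1−M0)/(6·3)=496/3807, b=Δ0−h0·(2M0+M1)/6=-1483/423
seg 1: a=-2, c=M1/2=496/423, d=(M2−M1)/(6·2)=-725/3384, b=Δ1−h1·(2M1+M2)/6=5/423
seg 2: a=1, c=M2/2=-191/1692, d=(M3−M2)/(6·2)=-343/3384, b=Δ2−h2·(2M2+M3)/6=601/282
seg 3: a=4, c=M3/2=-305/423, d=(M4−M3)/(6·3)=155/3807, b=Δ3−h3·(2M3+M4)/6=196/423
seg 4: a=0, c=M4/2=-50/141, d=(M5−M4)/(6·1)=50/423, b=Δ4−h4·(2M4+M5)/6=-1169/423
t_q=6 → seg 2, τ=1; S=1+601/282·τ+-191/1692·τ²+-343/3384·τ³=9871/3384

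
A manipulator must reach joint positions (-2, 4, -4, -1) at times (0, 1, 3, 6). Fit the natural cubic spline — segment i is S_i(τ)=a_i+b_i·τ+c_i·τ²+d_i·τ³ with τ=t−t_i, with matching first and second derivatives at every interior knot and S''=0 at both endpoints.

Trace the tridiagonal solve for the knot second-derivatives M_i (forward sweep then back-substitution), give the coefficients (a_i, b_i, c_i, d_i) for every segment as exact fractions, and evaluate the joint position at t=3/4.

  seg 0: a=-2 b=223/28 c=0 d=-55/28
  seg 1: a=4 b=29/14 c=-165/28 d=10/7
  seg 2: a=-4 b=-61/14 c=75/28 d=-25/84
S(3/4) = 805/256

Δ: Δ0=6, Δ1=-4, Δ2=1
row 1: diag=6, rhs=-60; c'=1/3, d'=-10
row 2: denom=10−2·1/3=28/3; d'=(30−2·-10)/(28/3)=75/14
back: M2=75/14
back: M1=-10−1/3·75/14=-165/14
M: M0=0, M1=-165/14, M2=75/14, M3=0
seg 0: a=-2, c=M0/2=0, d=(M1−M0)/(6·1)=-55/28, b=Δ0−h0·(2M0+M1)/6=223/28
seg 1: a=4, c=M1/2=-165/28, d=(M2−M1)/(6·2)=10/7, b=Δ1−h1·(2M1+M2)/6=29/14
seg 2: a=-4, c=M2/2=75/28, d=(M3−M2)/(6·3)=-25/84, b=Δ2−h2·(2M2+M3)/6=-61/14
t_q=3/4 → seg 0, τ=3/4; S=-2+223/28·τ+0·τ²+-55/28·τ³=805/256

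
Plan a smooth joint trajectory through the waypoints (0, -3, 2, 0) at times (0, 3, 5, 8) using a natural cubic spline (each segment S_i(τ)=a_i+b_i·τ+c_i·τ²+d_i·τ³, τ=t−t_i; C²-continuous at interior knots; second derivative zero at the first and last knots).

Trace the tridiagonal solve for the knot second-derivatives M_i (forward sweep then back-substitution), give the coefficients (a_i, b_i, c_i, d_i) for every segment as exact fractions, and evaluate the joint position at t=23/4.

Δ: Δ0=-1, Δ1=5/2, Δ2=-2/3
row 1: diag=10, rhs=21; c'=1/5, d'=21/10
row 2: denom=10−2·1/5=48/5; d'=(-19−2·21/10)/(48/5)=-29/12
back: M2=-29/12
back: M1=21/10−1/5·-29/12=31/12
M: M0=0, M1=31/12, M2=-29/12, M3=0
seg 0: a=0, c=M0/2=0, d=(M1−M0)/(6·3)=31/216, b=Δ0−h0·(2M0+M1)/6=-55/24
seg 1: a=-3, c=M1/2=31/24, d=(M2−M1)/(6·2)=-5/12, b=Δ1−h1·(2M1+M2)/6=19/12
seg 2: a=2, c=M2/2=-29/24, d=(M3−M2)/(6·3)=29/216, b=Δ2−h2·(2M2+M3)/6=7/4
t_q=23/4 → seg 2, τ=3/4; S=2+7/4·τ+-29/24·τ²+29/216·τ³=1377/512

  seg 0: a=0 b=-55/24 c=0 d=31/216
  seg 1: a=-3 b=19/12 c=31/24 d=-5/12
  seg 2: a=2 b=7/4 c=-29/24 d=29/216
S(23/4) = 1377/512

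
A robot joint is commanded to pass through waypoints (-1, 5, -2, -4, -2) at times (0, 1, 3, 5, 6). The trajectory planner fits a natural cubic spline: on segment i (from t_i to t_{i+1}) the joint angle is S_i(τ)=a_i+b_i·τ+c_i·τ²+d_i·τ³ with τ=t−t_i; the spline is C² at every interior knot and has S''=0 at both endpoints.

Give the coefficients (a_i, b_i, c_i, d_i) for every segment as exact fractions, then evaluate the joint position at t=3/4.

Δ: Δ0=6, Δ1=-7/2, Δ2=-1, Δ3=2
row 1: diag=6, rhs=-57; c'=1/3, d'=-19/2
row 2: denom=8−2·1/3=22/3; d'=(15−2·-19/2)/(22/3)=51/11
row 3: denom=6−2·3/11=60/11; d'=(18−2·51/11)/(60/11)=8/5
back: M3=8/5
back: M2=51/11−3/11·8/5=21/5
back: M1=-19/2−1/3·21/5=-109/10
M: M0=0, M1=-109/10, M2=21/5, M3=8/5, M4=0
seg 0: a=-1, c=M0/2=0, d=(M1−M0)/(6·1)=-109/60, b=Δ0−h0·(2M0+M1)/6=469/60
seg 1: a=5, c=M1/2=-109/20, d=(M2−M1)/(6·2)=151/120, b=Δ1−h1·(2M1+M2)/6=71/30
seg 2: a=-2, c=M2/2=21/10, d=(M3−M2)/(6·2)=-13/60, b=Δ2−h2·(2M2+M3)/6=-13/3
seg 3: a=-4, c=M3/2=4/5, d=(M4−M3)/(6·1)=-4/15, b=Δ3−h3·(2M3+M4)/6=22/15
t_q=3/4 → seg 0, τ=3/4; S=-1+469/60·τ+0·τ²+-109/60·τ³=5243/1280

  seg 0: a=-1 b=469/60 c=0 d=-109/60
  seg 1: a=5 b=71/30 c=-109/20 d=151/120
  seg 2: a=-2 b=-13/3 c=21/10 d=-13/60
  seg 3: a=-4 b=22/15 c=4/5 d=-4/15
S(3/4) = 5243/1280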